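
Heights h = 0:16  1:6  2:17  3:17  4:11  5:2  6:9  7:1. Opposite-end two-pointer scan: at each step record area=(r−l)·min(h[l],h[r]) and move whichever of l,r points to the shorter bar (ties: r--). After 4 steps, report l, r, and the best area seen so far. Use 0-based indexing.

l=0, r=3, best area=54

[0,7] min(16,1)*7=7 best=7 * → r--
[0,6] min(16,9)*6=54 best=54 * → r--
[0,5] min(16,2)*5=10 best=54 → r--
[0,4] min(16,11)*4=44 best=54 → r--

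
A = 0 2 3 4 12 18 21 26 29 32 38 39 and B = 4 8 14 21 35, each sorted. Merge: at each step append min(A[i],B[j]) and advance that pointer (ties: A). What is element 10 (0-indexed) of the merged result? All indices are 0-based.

[i=0,j=0] A[i]=0<=B[j]=4 take 0 → i++
[i=1,j=0] A[i]=2<=B[j]=4 take 2 → i++
[i=2,j=0] A[i]=3<=B[j]=4 take 3 → i++
[i=3,j=0] A[i]=4<=B[j]=4 take 4 → i++
[i=4,j=0] A[i]=12>B[j]=4 take 4 → j++
[i=4,j=1] A[i]=12>B[j]=8 take 8 → j++
[i=4,j=2] A[i]=12<=B[j]=14 take 12 → i++
[i=5,j=2] A[i]=18>B[j]=14 take 14 → j++
[i=5,j=3] A[i]=18<=B[j]=21 take 18 → i++
[i=6,j=3] A[i]=21<=B[j]=21 take 21 → i++
[i=7,j=3] A[i]=26>B[j]=21 take 21 → j++
[i=7,j=4] A[i]=26<=B[j]=35 take 26 → i++
[i=8,j=4] A[i]=29<=B[j]=35 take 29 → i++
[i=9,j=4] A[i]=32<=B[j]=35 take 32 → i++
[i=10,j=4] A[i]=38>B[j]=35 take 35 → j++
[i=10,j=5] B done, take A[i]=38 → i++
[i=11,j=5] B done, take A[i]=39 → i++

merged[10] = 21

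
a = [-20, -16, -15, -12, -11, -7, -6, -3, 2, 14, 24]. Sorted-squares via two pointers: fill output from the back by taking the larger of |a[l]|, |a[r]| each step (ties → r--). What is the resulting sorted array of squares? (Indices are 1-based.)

[4, 9, 36, 49, 121, 144, 196, 225, 256, 400, 576]

l=1 r=11: |-20|<=|24| out[11]=576, r--
l=1 r=10: |-20|>|14| out[10]=400, l++
l=2 r=10: |-16|>|14| out[9]=256, l++
l=3 r=10: |-15|>|14| out[8]=225, l++
l=4 r=10: |-12|<=|14| out[7]=196, r--
l=4 r=9: |-12|>|2| out[6]=144, l++
l=5 r=9: |-11|>|2| out[5]=121, l++
l=6 r=9: |-7|>|2| out[4]=49, l++
l=7 r=9: |-6|>|2| out[3]=36, l++
l=8 r=9: |-3|>|2| out[2]=9, l++
l=9 r=9: |2|<=|2| out[1]=4, r--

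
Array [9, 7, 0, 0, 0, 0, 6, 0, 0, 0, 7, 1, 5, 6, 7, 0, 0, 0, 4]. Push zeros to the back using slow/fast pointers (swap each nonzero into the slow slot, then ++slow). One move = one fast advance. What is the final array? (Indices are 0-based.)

[9, 7, 6, 7, 1, 5, 6, 7, 4, 0, 0, 0, 0, 0, 0, 0, 0, 0, 0]

slow=0 fast=0: a[fast]=9≠0 swap→a[0]=9, slow++,fast++
slow=1 fast=1: a[fast]=7≠0 swap→a[1]=7, slow++,fast++
slow=2 fast=2: a[fast]=0, fast++
slow=2 fast=3: a[fast]=0, fast++
slow=2 fast=4: a[fast]=0, fast++
slow=2 fast=5: a[fast]=0, fast++
slow=2 fast=6: a[fast]=6≠0 swap→a[2]=6, slow++,fast++
slow=3 fast=7: a[fast]=0, fast++
slow=3 fast=8: a[fast]=0, fast++
slow=3 fast=9: a[fast]=0, fast++
slow=3 fast=10: a[fast]=7≠0 swap→a[3]=7, slow++,fast++
slow=4 fast=11: a[fast]=1≠0 swap→a[4]=1, slow++,fast++
slow=5 fast=12: a[fast]=5≠0 swap→a[5]=5, slow++,fast++
slow=6 fast=13: a[fast]=6≠0 swap→a[6]=6, slow++,fast++
slow=7 fast=14: a[fast]=7≠0 swap→a[7]=7, slow++,fast++
slow=8 fast=15: a[fast]=0, fast++
slow=8 fast=16: a[fast]=0, fast++
slow=8 fast=17: a[fast]=0, fast++
slow=8 fast=18: a[fast]=4≠0 swap→a[8]=4, slow++,fast++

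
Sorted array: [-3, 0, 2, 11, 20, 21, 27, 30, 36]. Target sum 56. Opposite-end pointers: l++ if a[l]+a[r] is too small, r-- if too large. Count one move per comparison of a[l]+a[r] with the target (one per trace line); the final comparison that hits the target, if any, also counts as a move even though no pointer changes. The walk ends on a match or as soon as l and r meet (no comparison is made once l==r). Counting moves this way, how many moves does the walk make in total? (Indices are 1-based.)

5 moves

l=1 r=9: -3+36=33 <56, l++
l=2 r=9: 0+36=36 <56, l++
l=3 r=9: 2+36=38 <56, l++
l=4 r=9: 11+36=47 <56, l++
l=5 r=9: 20+36=56, found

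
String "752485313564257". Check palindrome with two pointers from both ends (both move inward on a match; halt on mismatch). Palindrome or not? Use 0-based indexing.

not a palindrome (mismatch at 4,10)

[0,14] '7'=='7' → l++,r--
[1,13] '5'=='5' → l++,r--
[2,12] '2'=='2' → l++,r--
[3,11] '4'=='4' → l++,r--
[4,10] '8'!='6' → stop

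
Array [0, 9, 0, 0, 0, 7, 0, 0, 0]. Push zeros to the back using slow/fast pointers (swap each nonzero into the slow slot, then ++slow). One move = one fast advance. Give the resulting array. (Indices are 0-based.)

(s=0,f=0) a[fast]=0 → fast++
(s=0,f=1) a[fast]=9≠0 swap→a[0]=9 → slow++,fast++
(s=1,f=2) a[fast]=0 → fast++
(s=1,f=3) a[fast]=0 → fast++
(s=1,f=4) a[fast]=0 → fast++
(s=1,f=5) a[fast]=7≠0 swap→a[1]=7 → slow++,fast++
(s=2,f=6) a[fast]=0 → fast++
(s=2,f=7) a[fast]=0 → fast++
(s=2,f=8) a[fast]=0 → fast++

[9, 7, 0, 0, 0, 0, 0, 0, 0]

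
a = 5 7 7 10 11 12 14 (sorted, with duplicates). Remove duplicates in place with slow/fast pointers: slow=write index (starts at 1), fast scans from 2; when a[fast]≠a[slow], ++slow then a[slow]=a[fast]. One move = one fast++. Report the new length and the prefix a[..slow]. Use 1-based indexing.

length 6; prefix = [5, 7, 10, 11, 12, 14]

slow=1 fast=2: a[fast]=7≠a[slow]=5 write a[2]=7, slow++,fast++
slow=2 fast=3: a[fast]=7=a[slow] dup, fast++
slow=2 fast=4: a[fast]=10≠a[slow]=7 write a[3]=10, slow++,fast++
slow=3 fast=5: a[fast]=11≠a[slow]=10 write a[4]=11, slow++,fast++
slow=4 fast=6: a[fast]=12≠a[slow]=11 write a[5]=12, slow++,fast++
slow=5 fast=7: a[fast]=14≠a[slow]=12 write a[6]=14, slow++,fast++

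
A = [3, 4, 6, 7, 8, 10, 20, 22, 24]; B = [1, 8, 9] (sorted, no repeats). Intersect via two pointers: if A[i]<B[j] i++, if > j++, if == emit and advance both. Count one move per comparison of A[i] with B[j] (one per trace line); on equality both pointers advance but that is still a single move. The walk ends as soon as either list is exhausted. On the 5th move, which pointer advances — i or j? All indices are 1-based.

i

[i=1,j=1] 3>1 → j++
[i=1,j=2] 3<8 → i++
[i=2,j=2] 4<8 → i++
[i=3,j=2] 6<8 → i++
[i=4,j=2] 7<8 → i++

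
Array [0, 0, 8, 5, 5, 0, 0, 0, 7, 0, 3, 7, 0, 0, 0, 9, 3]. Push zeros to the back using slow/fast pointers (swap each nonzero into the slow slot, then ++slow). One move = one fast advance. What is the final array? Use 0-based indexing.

[8, 5, 5, 7, 3, 7, 9, 3, 0, 0, 0, 0, 0, 0, 0, 0, 0]

(s=0,f=0) a[fast]=0 → fast++
(s=0,f=1) a[fast]=0 → fast++
(s=0,f=2) a[fast]=8≠0 swap→a[0]=8 → slow++,fast++
(s=1,f=3) a[fast]=5≠0 swap→a[1]=5 → slow++,fast++
(s=2,f=4) a[fast]=5≠0 swap→a[2]=5 → slow++,fast++
(s=3,f=5) a[fast]=0 → fast++
(s=3,f=6) a[fast]=0 → fast++
(s=3,f=7) a[fast]=0 → fast++
(s=3,f=8) a[fast]=7≠0 swap→a[3]=7 → slow++,fast++
(s=4,f=9) a[fast]=0 → fast++
(s=4,f=10) a[fast]=3≠0 swap→a[4]=3 → slow++,fast++
(s=5,f=11) a[fast]=7≠0 swap→a[5]=7 → slow++,fast++
(s=6,f=12) a[fast]=0 → fast++
(s=6,f=13) a[fast]=0 → fast++
(s=6,f=14) a[fast]=0 → fast++
(s=6,f=15) a[fast]=9≠0 swap→a[6]=9 → slow++,fast++
(s=7,f=16) a[fast]=3≠0 swap→a[7]=3 → slow++,fast++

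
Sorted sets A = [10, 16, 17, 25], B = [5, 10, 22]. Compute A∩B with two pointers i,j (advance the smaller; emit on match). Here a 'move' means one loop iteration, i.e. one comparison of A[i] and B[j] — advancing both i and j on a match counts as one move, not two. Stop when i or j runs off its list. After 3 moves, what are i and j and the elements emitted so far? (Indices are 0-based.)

i=2, j=2, emitted=[10]

i=0 j=0: 10>5, j++
i=0 j=1: 10==10 emit, i++,j++
i=1 j=2: 16<22, i++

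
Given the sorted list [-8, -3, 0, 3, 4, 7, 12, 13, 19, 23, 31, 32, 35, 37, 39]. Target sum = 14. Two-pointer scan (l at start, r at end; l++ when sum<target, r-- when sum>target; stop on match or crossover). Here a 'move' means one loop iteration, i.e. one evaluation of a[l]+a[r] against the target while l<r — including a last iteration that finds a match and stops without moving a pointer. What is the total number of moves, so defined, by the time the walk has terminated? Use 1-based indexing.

[1,15] -8+39=31 >14 → r--
[1,14] -8+37=29 >14 → r--
[1,13] -8+35=27 >14 → r--
[1,12] -8+32=24 >14 → r--
[1,11] -8+31=23 >14 → r--
[1,10] -8+23=15 >14 → r--
[1,9] -8+19=11 <14 → l++
[2,9] -3+19=16 >14 → r--
[2,8] -3+13=10 <14 → l++
[3,8] 0+13=13 <14 → l++
[4,8] 3+13=16 >14 → r--
[4,7] 3+12=15 >14 → r--
[4,6] 3+7=10 <14 → l++
[5,6] 4+7=11 <14 → l++

14 moves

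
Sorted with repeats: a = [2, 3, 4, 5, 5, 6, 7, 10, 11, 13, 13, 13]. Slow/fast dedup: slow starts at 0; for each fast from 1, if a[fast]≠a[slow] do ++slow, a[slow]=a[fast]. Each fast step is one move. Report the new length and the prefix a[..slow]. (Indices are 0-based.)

(s=0,f=1) a[fast]=3≠a[slow]=2 write a[1]=3 → slow++,fast++
(s=1,f=2) a[fast]=4≠a[slow]=3 write a[2]=4 → slow++,fast++
(s=2,f=3) a[fast]=5≠a[slow]=4 write a[3]=5 → slow++,fast++
(s=3,f=4) a[fast]=5=a[slow] dup → fast++
(s=3,f=5) a[fast]=6≠a[slow]=5 write a[4]=6 → slow++,fast++
(s=4,f=6) a[fast]=7≠a[slow]=6 write a[5]=7 → slow++,fast++
(s=5,f=7) a[fast]=10≠a[slow]=7 write a[6]=10 → slow++,fast++
(s=6,f=8) a[fast]=11≠a[slow]=10 write a[7]=11 → slow++,fast++
(s=7,f=9) a[fast]=13≠a[slow]=11 write a[8]=13 → slow++,fast++
(s=8,f=10) a[fast]=13=a[slow] dup → fast++
(s=8,f=11) a[fast]=13=a[slow] dup → fast++

length 9; prefix = [2, 3, 4, 5, 6, 7, 10, 11, 13]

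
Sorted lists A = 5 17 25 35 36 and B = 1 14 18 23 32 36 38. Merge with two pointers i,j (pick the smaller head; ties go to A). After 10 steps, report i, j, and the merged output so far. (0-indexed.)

i=5, j=5, merged so far=[1, 5, 14, 17, 18, 23, 25, 32, 35, 36]

[i=0,j=0] A[i]=5>B[j]=1 take 1 → j++
[i=0,j=1] A[i]=5<=B[j]=14 take 5 → i++
[i=1,j=1] A[i]=17>B[j]=14 take 14 → j++
[i=1,j=2] A[i]=17<=B[j]=18 take 17 → i++
[i=2,j=2] A[i]=25>B[j]=18 take 18 → j++
[i=2,j=3] A[i]=25>B[j]=23 take 23 → j++
[i=2,j=4] A[i]=25<=B[j]=32 take 25 → i++
[i=3,j=4] A[i]=35>B[j]=32 take 32 → j++
[i=3,j=5] A[i]=35<=B[j]=36 take 35 → i++
[i=4,j=5] A[i]=36<=B[j]=36 take 36 → i++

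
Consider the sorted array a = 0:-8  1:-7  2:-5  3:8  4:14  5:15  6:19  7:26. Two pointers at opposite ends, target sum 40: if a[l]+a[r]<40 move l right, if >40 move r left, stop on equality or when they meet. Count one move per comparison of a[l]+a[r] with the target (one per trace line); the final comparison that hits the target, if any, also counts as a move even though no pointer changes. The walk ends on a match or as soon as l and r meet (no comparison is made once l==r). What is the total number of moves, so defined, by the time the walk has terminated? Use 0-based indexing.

5 moves

[0,7] -8+26=18 <40 → l++
[1,7] -7+26=19 <40 → l++
[2,7] -5+26=21 <40 → l++
[3,7] 8+26=34 <40 → l++
[4,7] 14+26=40 → found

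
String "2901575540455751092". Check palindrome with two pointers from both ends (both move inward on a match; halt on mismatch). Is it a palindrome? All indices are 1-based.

palindrome

[1,19] '2'=='2' → l++,r--
[2,18] '9'=='9' → l++,r--
[3,17] '0'=='0' → l++,r--
[4,16] '1'=='1' → l++,r--
[5,15] '5'=='5' → l++,r--
[6,14] '7'=='7' → l++,r--
[7,13] '5'=='5' → l++,r--
[8,12] '5'=='5' → l++,r--
[9,11] '4'=='4' → l++,r--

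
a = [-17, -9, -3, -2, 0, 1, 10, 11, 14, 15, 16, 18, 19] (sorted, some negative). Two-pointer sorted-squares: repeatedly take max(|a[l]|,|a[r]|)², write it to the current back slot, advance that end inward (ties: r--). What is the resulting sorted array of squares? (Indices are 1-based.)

[0, 1, 4, 9, 81, 100, 121, 196, 225, 256, 289, 324, 361]

[1,13] |-17|<=|19| out[13]=361 → r--
[1,12] |-17|<=|18| out[12]=324 → r--
[1,11] |-17|>|16| out[11]=289 → l++
[2,11] |-9|<=|16| out[10]=256 → r--
[2,10] |-9|<=|15| out[9]=225 → r--
[2,9] |-9|<=|14| out[8]=196 → r--
[2,8] |-9|<=|11| out[7]=121 → r--
[2,7] |-9|<=|10| out[6]=100 → r--
[2,6] |-9|>|1| out[5]=81 → l++
[3,6] |-3|>|1| out[4]=9 → l++
[4,6] |-2|>|1| out[3]=4 → l++
[5,6] |0|<=|1| out[2]=1 → r--
[5,5] |0|<=|0| out[1]=0 → r--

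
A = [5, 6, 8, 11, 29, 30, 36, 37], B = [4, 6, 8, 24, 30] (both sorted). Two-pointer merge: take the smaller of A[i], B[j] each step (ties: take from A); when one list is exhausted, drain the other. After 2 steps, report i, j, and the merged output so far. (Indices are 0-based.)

[i=0,j=0] A[i]=5>B[j]=4 take 4 → j++
[i=0,j=1] A[i]=5<=B[j]=6 take 5 → i++

i=1, j=1, merged so far=[4, 5]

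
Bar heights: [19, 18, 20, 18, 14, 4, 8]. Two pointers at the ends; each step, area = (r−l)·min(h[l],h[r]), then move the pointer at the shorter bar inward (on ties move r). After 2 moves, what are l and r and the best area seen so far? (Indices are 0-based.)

l=0, r=4, best area=48

[0,6] min(19,8)*6=48 best=48 * → r--
[0,5] min(19,4)*5=20 best=48 → r--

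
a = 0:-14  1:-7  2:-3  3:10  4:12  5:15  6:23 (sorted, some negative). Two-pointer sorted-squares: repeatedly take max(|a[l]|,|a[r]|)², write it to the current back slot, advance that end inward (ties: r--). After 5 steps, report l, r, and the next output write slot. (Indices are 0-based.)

l=0 r=6: |-14|<=|23| out[6]=529, r--
l=0 r=5: |-14|<=|15| out[5]=225, r--
l=0 r=4: |-14|>|12| out[4]=196, l++
l=1 r=4: |-7|<=|12| out[3]=144, r--
l=1 r=3: |-7|<=|10| out[2]=100, r--

l=1, r=2, next write slot=1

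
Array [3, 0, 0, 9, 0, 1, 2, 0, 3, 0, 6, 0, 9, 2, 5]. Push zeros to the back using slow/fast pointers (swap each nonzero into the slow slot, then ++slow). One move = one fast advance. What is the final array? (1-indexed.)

[3, 9, 1, 2, 3, 6, 9, 2, 5, 0, 0, 0, 0, 0, 0]

(s=1,f=1) a[fast]=3≠0 swap→a[1]=3 → slow++,fast++
(s=2,f=2) a[fast]=0 → fast++
(s=2,f=3) a[fast]=0 → fast++
(s=2,f=4) a[fast]=9≠0 swap→a[2]=9 → slow++,fast++
(s=3,f=5) a[fast]=0 → fast++
(s=3,f=6) a[fast]=1≠0 swap→a[3]=1 → slow++,fast++
(s=4,f=7) a[fast]=2≠0 swap→a[4]=2 → slow++,fast++
(s=5,f=8) a[fast]=0 → fast++
(s=5,f=9) a[fast]=3≠0 swap→a[5]=3 → slow++,fast++
(s=6,f=10) a[fast]=0 → fast++
(s=6,f=11) a[fast]=6≠0 swap→a[6]=6 → slow++,fast++
(s=7,f=12) a[fast]=0 → fast++
(s=7,f=13) a[fast]=9≠0 swap→a[7]=9 → slow++,fast++
(s=8,f=14) a[fast]=2≠0 swap→a[8]=2 → slow++,fast++
(s=9,f=15) a[fast]=5≠0 swap→a[9]=5 → slow++,fast++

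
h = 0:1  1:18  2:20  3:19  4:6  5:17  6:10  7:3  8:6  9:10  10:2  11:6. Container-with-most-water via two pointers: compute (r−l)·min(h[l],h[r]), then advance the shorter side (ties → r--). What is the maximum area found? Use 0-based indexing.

max area = 80

[0,11] min(1,6)*11=11 best=11 * → l++
[1,11] min(18,6)*10=60 best=60 * → r--
[1,10] min(18,2)*9=18 best=60 → r--
[1,9] min(18,10)*8=80 best=80 * → r--
[1,8] min(18,6)*7=42 best=80 → r--
[1,7] min(18,3)*6=18 best=80 → r--
[1,6] min(18,10)*5=50 best=80 → r--
[1,5] min(18,17)*4=68 best=80 → r--
[1,4] min(18,6)*3=18 best=80 → r--
[1,3] min(18,19)*2=36 best=80 → l++
[2,3] min(20,19)*1=19 best=80 → r--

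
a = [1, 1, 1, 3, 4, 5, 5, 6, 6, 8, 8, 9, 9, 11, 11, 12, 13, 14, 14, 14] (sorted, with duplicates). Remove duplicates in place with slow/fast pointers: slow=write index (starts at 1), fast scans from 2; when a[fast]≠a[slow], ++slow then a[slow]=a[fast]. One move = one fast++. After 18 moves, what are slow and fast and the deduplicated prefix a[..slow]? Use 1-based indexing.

slow=11, fast=20, prefix=[1, 3, 4, 5, 6, 8, 9, 11, 12, 13, 14]

(s=1,f=2) a[fast]=1=a[slow] dup → fast++
(s=1,f=3) a[fast]=1=a[slow] dup → fast++
(s=1,f=4) a[fast]=3≠a[slow]=1 write a[2]=3 → slow++,fast++
(s=2,f=5) a[fast]=4≠a[slow]=3 write a[3]=4 → slow++,fast++
(s=3,f=6) a[fast]=5≠a[slow]=4 write a[4]=5 → slow++,fast++
(s=4,f=7) a[fast]=5=a[slow] dup → fast++
(s=4,f=8) a[fast]=6≠a[slow]=5 write a[5]=6 → slow++,fast++
(s=5,f=9) a[fast]=6=a[slow] dup → fast++
(s=5,f=10) a[fast]=8≠a[slow]=6 write a[6]=8 → slow++,fast++
(s=6,f=11) a[fast]=8=a[slow] dup → fast++
(s=6,f=12) a[fast]=9≠a[slow]=8 write a[7]=9 → slow++,fast++
(s=7,f=13) a[fast]=9=a[slow] dup → fast++
(s=7,f=14) a[fast]=11≠a[slow]=9 write a[8]=11 → slow++,fast++
(s=8,f=15) a[fast]=11=a[slow] dup → fast++
(s=8,f=16) a[fast]=12≠a[slow]=11 write a[9]=12 → slow++,fast++
(s=9,f=17) a[fast]=13≠a[slow]=12 write a[10]=13 → slow++,fast++
(s=10,f=18) a[fast]=14≠a[slow]=13 write a[11]=14 → slow++,fast++
(s=11,f=19) a[fast]=14=a[slow] dup → fast++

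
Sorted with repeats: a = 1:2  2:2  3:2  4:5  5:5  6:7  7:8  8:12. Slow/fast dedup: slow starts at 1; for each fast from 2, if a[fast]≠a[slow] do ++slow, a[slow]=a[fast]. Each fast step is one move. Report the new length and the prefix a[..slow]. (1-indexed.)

slow=1 fast=2: a[fast]=2=a[slow] dup, fast++
slow=1 fast=3: a[fast]=2=a[slow] dup, fast++
slow=1 fast=4: a[fast]=5≠a[slow]=2 write a[2]=5, slow++,fast++
slow=2 fast=5: a[fast]=5=a[slow] dup, fast++
slow=2 fast=6: a[fast]=7≠a[slow]=5 write a[3]=7, slow++,fast++
slow=3 fast=7: a[fast]=8≠a[slow]=7 write a[4]=8, slow++,fast++
slow=4 fast=8: a[fast]=12≠a[slow]=8 write a[5]=12, slow++,fast++

length 5; prefix = [2, 5, 7, 8, 12]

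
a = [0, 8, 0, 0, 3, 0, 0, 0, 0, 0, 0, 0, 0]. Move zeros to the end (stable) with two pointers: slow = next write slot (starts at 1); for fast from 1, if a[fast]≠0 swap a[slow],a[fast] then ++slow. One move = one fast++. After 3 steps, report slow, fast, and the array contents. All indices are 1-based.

slow=2, fast=4, a=[8, 0, 0, 0, 3, 0, 0, 0, 0, 0, 0, 0, 0]

(s=1,f=1) a[fast]=0 → fast++
(s=1,f=2) a[fast]=8≠0 swap→a[1]=8 → slow++,fast++
(s=2,f=3) a[fast]=0 → fast++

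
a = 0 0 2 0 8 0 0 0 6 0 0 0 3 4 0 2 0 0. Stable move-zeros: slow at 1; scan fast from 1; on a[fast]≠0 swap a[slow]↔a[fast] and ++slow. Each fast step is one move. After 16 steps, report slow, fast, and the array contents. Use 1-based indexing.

(s=1,f=1) a[fast]=0 → fast++
(s=1,f=2) a[fast]=0 → fast++
(s=1,f=3) a[fast]=2≠0 swap→a[1]=2 → slow++,fast++
(s=2,f=4) a[fast]=0 → fast++
(s=2,f=5) a[fast]=8≠0 swap→a[2]=8 → slow++,fast++
(s=3,f=6) a[fast]=0 → fast++
(s=3,f=7) a[fast]=0 → fast++
(s=3,f=8) a[fast]=0 → fast++
(s=3,f=9) a[fast]=6≠0 swap→a[3]=6 → slow++,fast++
(s=4,f=10) a[fast]=0 → fast++
(s=4,f=11) a[fast]=0 → fast++
(s=4,f=12) a[fast]=0 → fast++
(s=4,f=13) a[fast]=3≠0 swap→a[4]=3 → slow++,fast++
(s=5,f=14) a[fast]=4≠0 swap→a[5]=4 → slow++,fast++
(s=6,f=15) a[fast]=0 → fast++
(s=6,f=16) a[fast]=2≠0 swap→a[6]=2 → slow++,fast++

slow=7, fast=17, a=[2, 8, 6, 3, 4, 2, 0, 0, 0, 0, 0, 0, 0, 0, 0, 0, 0, 0]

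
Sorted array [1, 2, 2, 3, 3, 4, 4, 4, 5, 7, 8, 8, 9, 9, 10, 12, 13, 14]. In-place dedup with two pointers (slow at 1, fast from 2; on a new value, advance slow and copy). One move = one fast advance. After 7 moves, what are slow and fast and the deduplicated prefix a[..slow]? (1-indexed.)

slow=4, fast=9, prefix=[1, 2, 3, 4]

slow=1 fast=2: a[fast]=2≠a[slow]=1 write a[2]=2, slow++,fast++
slow=2 fast=3: a[fast]=2=a[slow] dup, fast++
slow=2 fast=4: a[fast]=3≠a[slow]=2 write a[3]=3, slow++,fast++
slow=3 fast=5: a[fast]=3=a[slow] dup, fast++
slow=3 fast=6: a[fast]=4≠a[slow]=3 write a[4]=4, slow++,fast++
slow=4 fast=7: a[fast]=4=a[slow] dup, fast++
slow=4 fast=8: a[fast]=4=a[slow] dup, fast++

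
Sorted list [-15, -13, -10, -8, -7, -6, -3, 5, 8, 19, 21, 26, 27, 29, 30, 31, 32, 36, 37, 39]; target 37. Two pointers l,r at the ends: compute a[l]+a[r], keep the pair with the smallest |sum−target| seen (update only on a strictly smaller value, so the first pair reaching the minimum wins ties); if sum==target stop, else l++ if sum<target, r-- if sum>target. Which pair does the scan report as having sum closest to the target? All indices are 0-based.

pair (5, 32) with sum 37 (|Δ|=0)

l=0 r=19: -15+39=24 d=13 *, l++
l=1 r=19: -13+39=26 d=11 *, l++
l=2 r=19: -10+39=29 d=8 *, l++
l=3 r=19: -8+39=31 d=6 *, l++
l=4 r=19: -7+39=32 d=5 *, l++
l=5 r=19: -6+39=33 d=4 *, l++
l=6 r=19: -3+39=36 d=1 *, l++
l=7 r=19: 5+39=44 d=7, r--
l=7 r=18: 5+37=42 d=5, r--
l=7 r=17: 5+36=41 d=4, r--
l=7 r=16: 5+32=37 d=0 *, stop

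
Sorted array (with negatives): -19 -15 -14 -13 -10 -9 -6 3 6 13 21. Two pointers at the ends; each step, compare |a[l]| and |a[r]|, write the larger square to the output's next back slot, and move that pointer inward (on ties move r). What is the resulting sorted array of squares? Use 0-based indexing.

l=0 r=10: |-19|<=|21| out[10]=441, r--
l=0 r=9: |-19|>|13| out[9]=361, l++
l=1 r=9: |-15|>|13| out[8]=225, l++
l=2 r=9: |-14|>|13| out[7]=196, l++
l=3 r=9: |-13|<=|13| out[6]=169, r--
l=3 r=8: |-13|>|6| out[5]=169, l++
l=4 r=8: |-10|>|6| out[4]=100, l++
l=5 r=8: |-9|>|6| out[3]=81, l++
l=6 r=8: |-6|<=|6| out[2]=36, r--
l=6 r=7: |-6|>|3| out[1]=36, l++
l=7 r=7: |3|<=|3| out[0]=9, r--

[9, 36, 36, 81, 100, 169, 169, 196, 225, 361, 441]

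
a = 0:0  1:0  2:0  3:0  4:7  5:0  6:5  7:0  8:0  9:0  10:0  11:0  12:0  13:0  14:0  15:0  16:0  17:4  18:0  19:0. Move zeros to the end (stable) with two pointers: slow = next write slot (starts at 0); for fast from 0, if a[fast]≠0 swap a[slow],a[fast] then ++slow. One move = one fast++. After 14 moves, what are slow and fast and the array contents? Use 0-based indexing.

slow=0 fast=0: a[fast]=0, fast++
slow=0 fast=1: a[fast]=0, fast++
slow=0 fast=2: a[fast]=0, fast++
slow=0 fast=3: a[fast]=0, fast++
slow=0 fast=4: a[fast]=7≠0 swap→a[0]=7, slow++,fast++
slow=1 fast=5: a[fast]=0, fast++
slow=1 fast=6: a[fast]=5≠0 swap→a[1]=5, slow++,fast++
slow=2 fast=7: a[fast]=0, fast++
slow=2 fast=8: a[fast]=0, fast++
slow=2 fast=9: a[fast]=0, fast++
slow=2 fast=10: a[fast]=0, fast++
slow=2 fast=11: a[fast]=0, fast++
slow=2 fast=12: a[fast]=0, fast++
slow=2 fast=13: a[fast]=0, fast++

slow=2, fast=14, a=[7, 5, 0, 0, 0, 0, 0, 0, 0, 0, 0, 0, 0, 0, 0, 0, 0, 4, 0, 0]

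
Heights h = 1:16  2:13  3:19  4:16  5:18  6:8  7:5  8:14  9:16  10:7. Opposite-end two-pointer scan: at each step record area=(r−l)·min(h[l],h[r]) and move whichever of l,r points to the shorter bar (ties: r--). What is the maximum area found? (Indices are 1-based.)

max area = 128

[1,10] min(16,7)*9=63 best=63 * → r--
[1,9] min(16,16)*8=128 best=128 * → r--
[1,8] min(16,14)*7=98 best=128 → r--
[1,7] min(16,5)*6=30 best=128 → r--
[1,6] min(16,8)*5=40 best=128 → r--
[1,5] min(16,18)*4=64 best=128 → l++
[2,5] min(13,18)*3=39 best=128 → l++
[3,5] min(19,18)*2=36 best=128 → r--
[3,4] min(19,16)*1=16 best=128 → r--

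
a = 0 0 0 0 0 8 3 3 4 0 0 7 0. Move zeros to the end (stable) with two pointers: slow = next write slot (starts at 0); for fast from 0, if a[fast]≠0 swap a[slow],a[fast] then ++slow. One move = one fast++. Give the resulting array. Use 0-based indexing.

slow=0 fast=0: a[fast]=0, fast++
slow=0 fast=1: a[fast]=0, fast++
slow=0 fast=2: a[fast]=0, fast++
slow=0 fast=3: a[fast]=0, fast++
slow=0 fast=4: a[fast]=0, fast++
slow=0 fast=5: a[fast]=8≠0 swap→a[0]=8, slow++,fast++
slow=1 fast=6: a[fast]=3≠0 swap→a[1]=3, slow++,fast++
slow=2 fast=7: a[fast]=3≠0 swap→a[2]=3, slow++,fast++
slow=3 fast=8: a[fast]=4≠0 swap→a[3]=4, slow++,fast++
slow=4 fast=9: a[fast]=0, fast++
slow=4 fast=10: a[fast]=0, fast++
slow=4 fast=11: a[fast]=7≠0 swap→a[4]=7, slow++,fast++
slow=5 fast=12: a[fast]=0, fast++

[8, 3, 3, 4, 7, 0, 0, 0, 0, 0, 0, 0, 0]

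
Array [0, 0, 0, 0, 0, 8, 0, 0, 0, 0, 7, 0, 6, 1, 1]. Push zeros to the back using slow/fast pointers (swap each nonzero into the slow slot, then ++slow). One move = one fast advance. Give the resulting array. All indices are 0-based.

[8, 7, 6, 1, 1, 0, 0, 0, 0, 0, 0, 0, 0, 0, 0]

slow=0 fast=0: a[fast]=0, fast++
slow=0 fast=1: a[fast]=0, fast++
slow=0 fast=2: a[fast]=0, fast++
slow=0 fast=3: a[fast]=0, fast++
slow=0 fast=4: a[fast]=0, fast++
slow=0 fast=5: a[fast]=8≠0 swap→a[0]=8, slow++,fast++
slow=1 fast=6: a[fast]=0, fast++
slow=1 fast=7: a[fast]=0, fast++
slow=1 fast=8: a[fast]=0, fast++
slow=1 fast=9: a[fast]=0, fast++
slow=1 fast=10: a[fast]=7≠0 swap→a[1]=7, slow++,fast++
slow=2 fast=11: a[fast]=0, fast++
slow=2 fast=12: a[fast]=6≠0 swap→a[2]=6, slow++,fast++
slow=3 fast=13: a[fast]=1≠0 swap→a[3]=1, slow++,fast++
slow=4 fast=14: a[fast]=1≠0 swap→a[4]=1, slow++,fast++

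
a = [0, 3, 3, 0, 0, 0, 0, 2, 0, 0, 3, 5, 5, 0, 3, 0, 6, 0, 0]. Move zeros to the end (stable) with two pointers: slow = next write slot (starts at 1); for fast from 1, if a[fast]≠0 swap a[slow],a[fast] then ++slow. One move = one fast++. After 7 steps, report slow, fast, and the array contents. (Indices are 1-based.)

(s=1,f=1) a[fast]=0 → fast++
(s=1,f=2) a[fast]=3≠0 swap→a[1]=3 → slow++,fast++
(s=2,f=3) a[fast]=3≠0 swap→a[2]=3 → slow++,fast++
(s=3,f=4) a[fast]=0 → fast++
(s=3,f=5) a[fast]=0 → fast++
(s=3,f=6) a[fast]=0 → fast++
(s=3,f=7) a[fast]=0 → fast++

slow=3, fast=8, a=[3, 3, 0, 0, 0, 0, 0, 2, 0, 0, 3, 5, 5, 0, 3, 0, 6, 0, 0]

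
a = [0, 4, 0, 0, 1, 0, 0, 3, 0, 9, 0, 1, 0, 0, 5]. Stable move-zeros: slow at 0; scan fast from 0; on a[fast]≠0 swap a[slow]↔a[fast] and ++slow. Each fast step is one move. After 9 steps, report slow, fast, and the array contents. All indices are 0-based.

slow=3, fast=9, a=[4, 1, 3, 0, 0, 0, 0, 0, 0, 9, 0, 1, 0, 0, 5]

(s=0,f=0) a[fast]=0 → fast++
(s=0,f=1) a[fast]=4≠0 swap→a[0]=4 → slow++,fast++
(s=1,f=2) a[fast]=0 → fast++
(s=1,f=3) a[fast]=0 → fast++
(s=1,f=4) a[fast]=1≠0 swap→a[1]=1 → slow++,fast++
(s=2,f=5) a[fast]=0 → fast++
(s=2,f=6) a[fast]=0 → fast++
(s=2,f=7) a[fast]=3≠0 swap→a[2]=3 → slow++,fast++
(s=3,f=8) a[fast]=0 → fast++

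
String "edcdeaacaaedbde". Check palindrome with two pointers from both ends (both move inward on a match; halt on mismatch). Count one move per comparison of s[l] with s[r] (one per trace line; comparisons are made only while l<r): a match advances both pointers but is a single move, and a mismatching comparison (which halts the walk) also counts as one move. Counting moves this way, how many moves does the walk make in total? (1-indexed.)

3 moves

l=1 r=15: 'e'=='e', l++,r--
l=2 r=14: 'd'=='d', l++,r--
l=3 r=13: 'c'!='b', stop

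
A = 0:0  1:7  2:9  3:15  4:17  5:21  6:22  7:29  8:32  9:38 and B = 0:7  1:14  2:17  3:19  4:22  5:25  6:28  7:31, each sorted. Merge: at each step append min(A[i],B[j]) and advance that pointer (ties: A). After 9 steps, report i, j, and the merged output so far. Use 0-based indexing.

[i=0,j=0] A[i]=0<=B[j]=7 take 0 → i++
[i=1,j=0] A[i]=7<=B[j]=7 take 7 → i++
[i=2,j=0] A[i]=9>B[j]=7 take 7 → j++
[i=2,j=1] A[i]=9<=B[j]=14 take 9 → i++
[i=3,j=1] A[i]=15>B[j]=14 take 14 → j++
[i=3,j=2] A[i]=15<=B[j]=17 take 15 → i++
[i=4,j=2] A[i]=17<=B[j]=17 take 17 → i++
[i=5,j=2] A[i]=21>B[j]=17 take 17 → j++
[i=5,j=3] A[i]=21>B[j]=19 take 19 → j++

i=5, j=4, merged so far=[0, 7, 7, 9, 14, 15, 17, 17, 19]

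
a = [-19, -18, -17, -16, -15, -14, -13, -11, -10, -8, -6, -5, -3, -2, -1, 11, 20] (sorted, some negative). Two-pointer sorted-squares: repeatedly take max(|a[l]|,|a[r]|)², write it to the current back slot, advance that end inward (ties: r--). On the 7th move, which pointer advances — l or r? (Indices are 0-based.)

l

l=0 r=16: |-19|<=|20| out[16]=400, r--
l=0 r=15: |-19|>|11| out[15]=361, l++
l=1 r=15: |-18|>|11| out[14]=324, l++
l=2 r=15: |-17|>|11| out[13]=289, l++
l=3 r=15: |-16|>|11| out[12]=256, l++
l=4 r=15: |-15|>|11| out[11]=225, l++
l=5 r=15: |-14|>|11| out[10]=196, l++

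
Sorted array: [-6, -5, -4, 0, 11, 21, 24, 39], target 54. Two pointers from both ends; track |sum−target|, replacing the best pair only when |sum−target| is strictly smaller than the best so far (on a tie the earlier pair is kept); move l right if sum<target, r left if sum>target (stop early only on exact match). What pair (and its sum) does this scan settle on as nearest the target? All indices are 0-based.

l=0 r=7: -6+39=33 d=21 *, l++
l=1 r=7: -5+39=34 d=20 *, l++
l=2 r=7: -4+39=35 d=19 *, l++
l=3 r=7: 0+39=39 d=15 *, l++
l=4 r=7: 11+39=50 d=4 *, l++
l=5 r=7: 21+39=60 d=6, r--
l=5 r=6: 21+24=45 d=9, l++

pair (11, 39) with sum 50 (|Δ|=4)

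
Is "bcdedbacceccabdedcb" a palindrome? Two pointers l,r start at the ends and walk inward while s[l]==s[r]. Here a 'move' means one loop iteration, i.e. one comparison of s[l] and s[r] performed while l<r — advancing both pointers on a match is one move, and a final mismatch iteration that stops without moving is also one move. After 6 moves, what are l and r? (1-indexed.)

[1,19] 'b'=='b' → l++,r--
[2,18] 'c'=='c' → l++,r--
[3,17] 'd'=='d' → l++,r--
[4,16] 'e'=='e' → l++,r--
[5,15] 'd'=='d' → l++,r--
[6,14] 'b'=='b' → l++,r--

l=7, r=13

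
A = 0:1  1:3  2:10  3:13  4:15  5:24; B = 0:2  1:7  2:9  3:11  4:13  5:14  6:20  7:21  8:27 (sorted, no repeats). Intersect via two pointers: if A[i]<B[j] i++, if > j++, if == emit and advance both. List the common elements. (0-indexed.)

i=0 j=0: 1<2, i++
i=1 j=0: 3>2, j++
i=1 j=1: 3<7, i++
i=2 j=1: 10>7, j++
i=2 j=2: 10>9, j++
i=2 j=3: 10<11, i++
i=3 j=3: 13>11, j++
i=3 j=4: 13==13 emit, i++,j++
i=4 j=5: 15>14, j++
i=4 j=6: 15<20, i++
i=5 j=6: 24>20, j++
i=5 j=7: 24>21, j++
i=5 j=8: 24<27, i++

intersection = [13]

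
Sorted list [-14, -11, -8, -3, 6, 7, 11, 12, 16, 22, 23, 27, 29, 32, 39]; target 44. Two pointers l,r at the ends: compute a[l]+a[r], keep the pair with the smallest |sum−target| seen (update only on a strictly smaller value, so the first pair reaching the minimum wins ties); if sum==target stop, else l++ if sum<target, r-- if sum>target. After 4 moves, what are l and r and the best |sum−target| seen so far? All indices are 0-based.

[0,14] -14+39=25 d=19 * → l++
[1,14] -11+39=28 d=16 * → l++
[2,14] -8+39=31 d=13 * → l++
[3,14] -3+39=36 d=8 * → l++

l=4, r=14, best |Δ|=8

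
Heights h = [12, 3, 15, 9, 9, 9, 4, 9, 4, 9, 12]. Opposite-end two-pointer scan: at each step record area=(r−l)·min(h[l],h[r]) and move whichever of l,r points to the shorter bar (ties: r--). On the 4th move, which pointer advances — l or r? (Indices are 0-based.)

l=0 r=10: min(12,12)*10=120 best=120 *, r--
l=0 r=9: min(12,9)*9=81 best=120, r--
l=0 r=8: min(12,4)*8=32 best=120, r--
l=0 r=7: min(12,9)*7=63 best=120, r--

r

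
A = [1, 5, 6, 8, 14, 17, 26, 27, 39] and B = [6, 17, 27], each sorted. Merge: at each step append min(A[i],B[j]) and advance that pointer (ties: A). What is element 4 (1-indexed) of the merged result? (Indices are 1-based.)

merged[4] = 6

[i=1,j=1] A[i]=1<=B[j]=6 take 1 → i++
[i=2,j=1] A[i]=5<=B[j]=6 take 5 → i++
[i=3,j=1] A[i]=6<=B[j]=6 take 6 → i++
[i=4,j=1] A[i]=8>B[j]=6 take 6 → j++
[i=4,j=2] A[i]=8<=B[j]=17 take 8 → i++
[i=5,j=2] A[i]=14<=B[j]=17 take 14 → i++
[i=6,j=2] A[i]=17<=B[j]=17 take 17 → i++
[i=7,j=2] A[i]=26>B[j]=17 take 17 → j++
[i=7,j=3] A[i]=26<=B[j]=27 take 26 → i++
[i=8,j=3] A[i]=27<=B[j]=27 take 27 → i++
[i=9,j=3] A[i]=39>B[j]=27 take 27 → j++
[i=9,j=4] B done, take A[i]=39 → i++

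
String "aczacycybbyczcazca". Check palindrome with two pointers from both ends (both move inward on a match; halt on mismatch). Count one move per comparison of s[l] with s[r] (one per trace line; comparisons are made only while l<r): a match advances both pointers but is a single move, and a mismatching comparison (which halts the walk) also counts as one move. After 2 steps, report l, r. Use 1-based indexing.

l=3, r=16

[1,18] 'a'=='a' → l++,r--
[2,17] 'c'=='c' → l++,r--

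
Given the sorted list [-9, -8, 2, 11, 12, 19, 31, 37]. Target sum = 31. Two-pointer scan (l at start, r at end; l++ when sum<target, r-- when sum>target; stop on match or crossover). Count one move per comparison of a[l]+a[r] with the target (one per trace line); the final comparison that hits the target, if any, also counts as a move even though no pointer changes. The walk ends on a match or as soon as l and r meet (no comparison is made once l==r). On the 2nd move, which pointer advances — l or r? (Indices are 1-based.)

l

l=1 r=8: -9+37=28 <31, l++
l=2 r=8: -8+37=29 <31, l++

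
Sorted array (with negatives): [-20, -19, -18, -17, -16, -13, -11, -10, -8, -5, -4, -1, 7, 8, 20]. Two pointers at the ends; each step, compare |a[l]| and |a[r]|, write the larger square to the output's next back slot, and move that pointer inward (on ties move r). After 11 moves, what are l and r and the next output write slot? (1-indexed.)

l=10, r=13, next write slot=4

l=1 r=15: |-20|<=|20| out[15]=400, r--
l=1 r=14: |-20|>|8| out[14]=400, l++
l=2 r=14: |-19|>|8| out[13]=361, l++
l=3 r=14: |-18|>|8| out[12]=324, l++
l=4 r=14: |-17|>|8| out[11]=289, l++
l=5 r=14: |-16|>|8| out[10]=256, l++
l=6 r=14: |-13|>|8| out[9]=169, l++
l=7 r=14: |-11|>|8| out[8]=121, l++
l=8 r=14: |-10|>|8| out[7]=100, l++
l=9 r=14: |-8|<=|8| out[6]=64, r--
l=9 r=13: |-8|>|7| out[5]=64, l++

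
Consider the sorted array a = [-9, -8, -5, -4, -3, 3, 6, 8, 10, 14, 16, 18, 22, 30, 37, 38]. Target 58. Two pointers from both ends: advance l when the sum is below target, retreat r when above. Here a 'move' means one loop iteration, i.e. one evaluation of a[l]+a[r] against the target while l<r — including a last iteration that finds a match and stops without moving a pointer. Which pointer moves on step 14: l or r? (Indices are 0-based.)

r

l=0 r=15: -9+38=29 <58, l++
l=1 r=15: -8+38=30 <58, l++
l=2 r=15: -5+38=33 <58, l++
l=3 r=15: -4+38=34 <58, l++
l=4 r=15: -3+38=35 <58, l++
l=5 r=15: 3+38=41 <58, l++
l=6 r=15: 6+38=44 <58, l++
l=7 r=15: 8+38=46 <58, l++
l=8 r=15: 10+38=48 <58, l++
l=9 r=15: 14+38=52 <58, l++
l=10 r=15: 16+38=54 <58, l++
l=11 r=15: 18+38=56 <58, l++
l=12 r=15: 22+38=60 >58, r--
l=12 r=14: 22+37=59 >58, r--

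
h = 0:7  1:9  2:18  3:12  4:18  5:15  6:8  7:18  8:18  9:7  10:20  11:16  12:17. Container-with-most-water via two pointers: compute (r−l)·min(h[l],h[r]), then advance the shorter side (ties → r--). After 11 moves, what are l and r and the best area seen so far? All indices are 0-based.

l=9, r=10, best area=170

[0,12] min(7,17)*12=84 best=84 * → l++
[1,12] min(9,17)*11=99 best=99 * → l++
[2,12] min(18,17)*10=170 best=170 * → r--
[2,11] min(18,16)*9=144 best=170 → r--
[2,10] min(18,20)*8=144 best=170 → l++
[3,10] min(12,20)*7=84 best=170 → l++
[4,10] min(18,20)*6=108 best=170 → l++
[5,10] min(15,20)*5=75 best=170 → l++
[6,10] min(8,20)*4=32 best=170 → l++
[7,10] min(18,20)*3=54 best=170 → l++
[8,10] min(18,20)*2=36 best=170 → l++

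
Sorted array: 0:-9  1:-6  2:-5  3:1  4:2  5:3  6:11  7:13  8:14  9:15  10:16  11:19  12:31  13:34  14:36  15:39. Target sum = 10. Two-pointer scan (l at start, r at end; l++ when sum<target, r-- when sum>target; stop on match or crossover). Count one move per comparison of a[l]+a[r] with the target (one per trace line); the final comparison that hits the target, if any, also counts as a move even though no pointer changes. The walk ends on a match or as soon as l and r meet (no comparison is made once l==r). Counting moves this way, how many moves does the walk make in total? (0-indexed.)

5 moves

[0,15] -9+39=30 >10 → r--
[0,14] -9+36=27 >10 → r--
[0,13] -9+34=25 >10 → r--
[0,12] -9+31=22 >10 → r--
[0,11] -9+19=10 → found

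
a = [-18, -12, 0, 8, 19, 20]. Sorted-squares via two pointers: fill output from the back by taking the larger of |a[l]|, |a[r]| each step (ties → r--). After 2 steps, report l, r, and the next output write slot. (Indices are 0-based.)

[0,5] |-18|<=|20| out[5]=400 → r--
[0,4] |-18|<=|19| out[4]=361 → r--

l=0, r=3, next write slot=3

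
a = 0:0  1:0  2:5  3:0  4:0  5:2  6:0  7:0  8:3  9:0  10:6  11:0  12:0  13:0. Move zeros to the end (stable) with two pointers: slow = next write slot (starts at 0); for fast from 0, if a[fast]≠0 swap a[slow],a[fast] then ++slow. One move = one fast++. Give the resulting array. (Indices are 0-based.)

[5, 2, 3, 6, 0, 0, 0, 0, 0, 0, 0, 0, 0, 0]

slow=0 fast=0: a[fast]=0, fast++
slow=0 fast=1: a[fast]=0, fast++
slow=0 fast=2: a[fast]=5≠0 swap→a[0]=5, slow++,fast++
slow=1 fast=3: a[fast]=0, fast++
slow=1 fast=4: a[fast]=0, fast++
slow=1 fast=5: a[fast]=2≠0 swap→a[1]=2, slow++,fast++
slow=2 fast=6: a[fast]=0, fast++
slow=2 fast=7: a[fast]=0, fast++
slow=2 fast=8: a[fast]=3≠0 swap→a[2]=3, slow++,fast++
slow=3 fast=9: a[fast]=0, fast++
slow=3 fast=10: a[fast]=6≠0 swap→a[3]=6, slow++,fast++
slow=4 fast=11: a[fast]=0, fast++
slow=4 fast=12: a[fast]=0, fast++
slow=4 fast=13: a[fast]=0, fast++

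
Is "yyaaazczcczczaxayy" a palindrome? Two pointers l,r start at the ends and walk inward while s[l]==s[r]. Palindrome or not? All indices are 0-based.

l=0 r=17: 'y'=='y', l++,r--
l=1 r=16: 'y'=='y', l++,r--
l=2 r=15: 'a'=='a', l++,r--
l=3 r=14: 'a'!='x', stop

not a palindrome (mismatch at 3,14)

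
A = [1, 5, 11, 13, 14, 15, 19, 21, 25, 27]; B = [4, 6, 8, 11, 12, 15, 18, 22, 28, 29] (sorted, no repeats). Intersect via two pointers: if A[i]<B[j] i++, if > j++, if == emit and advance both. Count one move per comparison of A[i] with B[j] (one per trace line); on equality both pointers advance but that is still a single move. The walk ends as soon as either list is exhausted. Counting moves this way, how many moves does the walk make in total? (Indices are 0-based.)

i=0 j=0: 1<4, i++
i=1 j=0: 5>4, j++
i=1 j=1: 5<6, i++
i=2 j=1: 11>6, j++
i=2 j=2: 11>8, j++
i=2 j=3: 11==11 emit, i++,j++
i=3 j=4: 13>12, j++
i=3 j=5: 13<15, i++
i=4 j=5: 14<15, i++
i=5 j=5: 15==15 emit, i++,j++
i=6 j=6: 19>18, j++
i=6 j=7: 19<22, i++
i=7 j=7: 21<22, i++
i=8 j=7: 25>22, j++
i=8 j=8: 25<28, i++
i=9 j=8: 27<28, i++

16 moves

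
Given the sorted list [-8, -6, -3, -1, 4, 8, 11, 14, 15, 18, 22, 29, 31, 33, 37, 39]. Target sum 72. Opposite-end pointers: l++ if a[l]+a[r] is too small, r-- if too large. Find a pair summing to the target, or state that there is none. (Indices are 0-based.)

(33, 39)

[0,15] -8+39=31 <72 → l++
[1,15] -6+39=33 <72 → l++
[2,15] -3+39=36 <72 → l++
[3,15] -1+39=38 <72 → l++
[4,15] 4+39=43 <72 → l++
[5,15] 8+39=47 <72 → l++
[6,15] 11+39=50 <72 → l++
[7,15] 14+39=53 <72 → l++
[8,15] 15+39=54 <72 → l++
[9,15] 18+39=57 <72 → l++
[10,15] 22+39=61 <72 → l++
[11,15] 29+39=68 <72 → l++
[12,15] 31+39=70 <72 → l++
[13,15] 33+39=72 → found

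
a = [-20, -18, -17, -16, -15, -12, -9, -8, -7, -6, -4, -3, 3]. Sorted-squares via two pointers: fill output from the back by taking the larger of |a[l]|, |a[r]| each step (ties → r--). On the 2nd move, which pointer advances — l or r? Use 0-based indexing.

[0,12] |-20|>|3| out[12]=400 → l++
[1,12] |-18|>|3| out[11]=324 → l++

l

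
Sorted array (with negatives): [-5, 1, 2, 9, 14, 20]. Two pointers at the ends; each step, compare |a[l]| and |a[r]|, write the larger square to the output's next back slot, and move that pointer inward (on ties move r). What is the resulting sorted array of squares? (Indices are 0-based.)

[1, 4, 25, 81, 196, 400]

l=0 r=5: |-5|<=|20| out[5]=400, r--
l=0 r=4: |-5|<=|14| out[4]=196, r--
l=0 r=3: |-5|<=|9| out[3]=81, r--
l=0 r=2: |-5|>|2| out[2]=25, l++
l=1 r=2: |1|<=|2| out[1]=4, r--
l=1 r=1: |1|<=|1| out[0]=1, r--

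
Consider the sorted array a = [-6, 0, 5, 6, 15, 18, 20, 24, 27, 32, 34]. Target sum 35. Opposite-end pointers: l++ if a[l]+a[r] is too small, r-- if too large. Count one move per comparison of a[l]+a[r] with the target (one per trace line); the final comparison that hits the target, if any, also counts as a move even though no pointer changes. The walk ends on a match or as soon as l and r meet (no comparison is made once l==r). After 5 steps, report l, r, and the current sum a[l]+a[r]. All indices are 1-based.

[1,11] -6+34=28 <35 → l++
[2,11] 0+34=34 <35 → l++
[3,11] 5+34=39 >35 → r--
[3,10] 5+32=37 >35 → r--
[3,9] 5+27=32 <35 → l++

l=4, r=9, sum=33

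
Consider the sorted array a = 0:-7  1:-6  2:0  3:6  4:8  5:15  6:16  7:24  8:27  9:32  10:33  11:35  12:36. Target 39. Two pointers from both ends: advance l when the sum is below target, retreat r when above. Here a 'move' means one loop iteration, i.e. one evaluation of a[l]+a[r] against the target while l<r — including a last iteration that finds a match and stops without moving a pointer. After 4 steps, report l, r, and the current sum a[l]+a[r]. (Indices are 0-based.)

l=3, r=11, sum=41

[0,12] -7+36=29 <39 → l++
[1,12] -6+36=30 <39 → l++
[2,12] 0+36=36 <39 → l++
[3,12] 6+36=42 >39 → r--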